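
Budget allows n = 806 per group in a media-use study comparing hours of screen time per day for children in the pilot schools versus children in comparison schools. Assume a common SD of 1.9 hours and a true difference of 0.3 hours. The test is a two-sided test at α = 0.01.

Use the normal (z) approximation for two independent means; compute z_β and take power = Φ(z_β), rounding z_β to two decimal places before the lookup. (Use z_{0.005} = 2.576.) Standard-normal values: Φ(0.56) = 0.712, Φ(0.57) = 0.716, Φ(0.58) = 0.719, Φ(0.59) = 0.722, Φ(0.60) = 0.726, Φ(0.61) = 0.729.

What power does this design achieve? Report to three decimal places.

z_β = δ·√(n/(σ₁²+σ₂²)) − z_{α/2}
    = 0.3 · √(806/7.22) − 2.576
    = 0.3 · 10.56572 − 2.576
    = 3.1697 − 2.576 = 0.5937 → 0.59
Power = Φ(0.59) = 0.722.

Power ≈ 0.722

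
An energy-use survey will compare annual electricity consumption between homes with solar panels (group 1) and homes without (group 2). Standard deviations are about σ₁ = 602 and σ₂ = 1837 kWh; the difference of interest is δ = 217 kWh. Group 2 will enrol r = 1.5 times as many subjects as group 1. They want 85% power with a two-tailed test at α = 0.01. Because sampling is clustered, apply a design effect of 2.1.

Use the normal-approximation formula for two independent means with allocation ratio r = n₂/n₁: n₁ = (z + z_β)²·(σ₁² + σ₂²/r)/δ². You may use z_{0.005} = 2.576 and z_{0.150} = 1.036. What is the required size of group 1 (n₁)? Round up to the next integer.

n₁ = (z_{α/2} + z_β)² · (σ₁² + σ₂²/r) / δ²
   = (2.576 + 1.036)² · (602² + 1837²/1.5) / 217²
   = 13.0465 · (362404 + 2249712.7) / 47089
   = 13.0465 · 2612116.7 / 47089
   = 723.72
Design effect: 2.1 × 723.72 = 1519.81.
Round up → n₁ = 1520; n₂ = r·n₁ = 1.5 × 1520 = 2280.

n₁ = 1520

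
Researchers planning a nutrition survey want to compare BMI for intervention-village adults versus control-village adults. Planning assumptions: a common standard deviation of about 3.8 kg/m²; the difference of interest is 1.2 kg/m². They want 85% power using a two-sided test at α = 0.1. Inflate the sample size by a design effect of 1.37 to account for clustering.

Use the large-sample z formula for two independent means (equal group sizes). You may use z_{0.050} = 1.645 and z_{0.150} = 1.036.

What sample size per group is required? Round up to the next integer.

n = 198 per group

n = (z_{α/2} + z_β)² · (σ₁² + σ₂²) / δ²
  = (1.645 + 1.036)² · (2·3.8² = 28.88) / 1.2²
  = 7.1878 · 28.88 / 1.44
  = 144.15
Design effect: 1.37 × 144.15 = 197.49.
Round up → n = 198 per group.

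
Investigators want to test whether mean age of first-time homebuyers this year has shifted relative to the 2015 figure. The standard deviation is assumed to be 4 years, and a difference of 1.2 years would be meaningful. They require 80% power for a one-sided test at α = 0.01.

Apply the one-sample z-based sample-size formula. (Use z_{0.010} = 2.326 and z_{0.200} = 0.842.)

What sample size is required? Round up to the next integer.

n = (z_α + z_β)² · σ² / δ²
  = (2.326 + 0.842)² · 4² / 1.2²
  = 10.0362 · 16 / 1.44
  = 111.51
Round up → n = 112.

n = 112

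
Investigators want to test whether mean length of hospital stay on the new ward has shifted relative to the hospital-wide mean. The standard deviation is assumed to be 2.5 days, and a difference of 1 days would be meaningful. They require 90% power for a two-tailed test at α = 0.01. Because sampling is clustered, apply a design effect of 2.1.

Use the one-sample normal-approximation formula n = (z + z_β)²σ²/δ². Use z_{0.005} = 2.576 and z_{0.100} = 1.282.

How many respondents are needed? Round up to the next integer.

n = (z_{α/2} + z_β)² · σ² / δ²
  = (2.576 + 1.282)² · 2.5² / 1²
  = 14.8842 · 6.25 / 1
  = 93.03
Design effect: 2.1 × 93.03 = 195.35.
Round up → n = 196.

n = 196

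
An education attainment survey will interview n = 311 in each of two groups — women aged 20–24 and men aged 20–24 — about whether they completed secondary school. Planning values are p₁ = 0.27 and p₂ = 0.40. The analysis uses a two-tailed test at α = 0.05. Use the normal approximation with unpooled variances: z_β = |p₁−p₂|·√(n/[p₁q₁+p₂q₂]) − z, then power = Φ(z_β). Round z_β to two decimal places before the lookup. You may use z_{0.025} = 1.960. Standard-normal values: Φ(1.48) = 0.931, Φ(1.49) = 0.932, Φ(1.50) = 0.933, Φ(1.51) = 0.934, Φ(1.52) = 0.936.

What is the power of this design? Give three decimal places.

z_β = |p₁−p₂|·√(n/[p₁q₁+p₂q₂]) − z_{α/2}
    = 0.13 · √(311/0.4371) − 1.960
    = 0.13 · 26.6741 − 1.960
    = 3.4676 − 1.960 = 1.5076 → 1.51
Power = Φ(1.51) = 0.934.

Power ≈ 0.934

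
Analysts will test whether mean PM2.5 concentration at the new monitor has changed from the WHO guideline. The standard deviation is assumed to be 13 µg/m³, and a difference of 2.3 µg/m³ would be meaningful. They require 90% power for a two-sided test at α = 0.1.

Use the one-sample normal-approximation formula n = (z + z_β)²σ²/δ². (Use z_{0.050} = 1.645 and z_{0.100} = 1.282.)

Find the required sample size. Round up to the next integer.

n = 274

n = (z_{α/2} + z_β)² · σ² / δ²
  = (1.645 + 1.282)² · 13² / 2.3²
  = 8.5673 · 169 / 5.29
  = 273.70
Round up → n = 274.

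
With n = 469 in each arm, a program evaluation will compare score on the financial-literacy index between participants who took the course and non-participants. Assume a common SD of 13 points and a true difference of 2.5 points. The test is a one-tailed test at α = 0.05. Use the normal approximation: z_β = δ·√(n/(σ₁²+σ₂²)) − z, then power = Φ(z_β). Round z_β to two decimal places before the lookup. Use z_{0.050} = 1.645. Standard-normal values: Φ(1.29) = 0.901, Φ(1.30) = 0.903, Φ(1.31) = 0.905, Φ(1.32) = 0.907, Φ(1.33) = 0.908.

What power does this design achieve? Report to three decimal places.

Power ≈ 0.903

z_β = δ·√(n/(σ₁²+σ₂²)) − z_α
    = 2.5 · √(469/338) − 1.645
    = 2.5 · 1.17795 − 1.645
    = 2.9449 − 1.645 = 1.2999 → 1.30
Power = Φ(1.30) = 0.903.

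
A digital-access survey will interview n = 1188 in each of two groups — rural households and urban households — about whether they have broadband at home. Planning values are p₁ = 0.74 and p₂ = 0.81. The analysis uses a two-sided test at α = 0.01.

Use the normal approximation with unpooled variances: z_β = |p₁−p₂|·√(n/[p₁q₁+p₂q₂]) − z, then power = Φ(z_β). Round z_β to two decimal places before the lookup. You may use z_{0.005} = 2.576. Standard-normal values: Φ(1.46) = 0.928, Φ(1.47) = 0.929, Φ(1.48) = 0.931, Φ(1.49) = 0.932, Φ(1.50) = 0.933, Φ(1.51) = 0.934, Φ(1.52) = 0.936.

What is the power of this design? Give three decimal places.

Power ≈ 0.936

z_β = |p₁−p₂|·√(n/[p₁q₁+p₂q₂]) − z_{α/2}
    = 0.07 · √(1188/0.3463) − 2.576
    = 0.07 · 58.5709 − 2.576
    = 4.1000 − 2.576 = 1.5240 → 1.52
Power = Φ(1.52) = 0.936.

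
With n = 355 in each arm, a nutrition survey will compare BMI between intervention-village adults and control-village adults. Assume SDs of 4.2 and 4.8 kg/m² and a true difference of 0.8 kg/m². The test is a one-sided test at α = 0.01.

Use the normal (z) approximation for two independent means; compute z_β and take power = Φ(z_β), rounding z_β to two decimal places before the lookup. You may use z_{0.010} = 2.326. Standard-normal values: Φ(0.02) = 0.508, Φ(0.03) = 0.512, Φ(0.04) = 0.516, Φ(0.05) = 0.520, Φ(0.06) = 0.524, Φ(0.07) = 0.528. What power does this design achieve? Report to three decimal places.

Power ≈ 0.516

z_β = δ·√(n/(σ₁²+σ₂²)) − z_α
    = 0.8 · √(355/40.68) − 2.326
    = 0.8 · 2.95409 − 2.326
    = 2.3633 − 2.326 = 0.0373 → 0.04
Power = Φ(0.04) = 0.516.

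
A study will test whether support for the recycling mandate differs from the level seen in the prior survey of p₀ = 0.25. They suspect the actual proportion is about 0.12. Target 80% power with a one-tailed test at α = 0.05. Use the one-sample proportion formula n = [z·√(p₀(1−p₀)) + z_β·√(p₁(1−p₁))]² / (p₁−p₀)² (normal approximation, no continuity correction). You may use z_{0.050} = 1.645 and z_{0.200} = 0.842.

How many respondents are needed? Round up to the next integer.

n = [z_α·√(p₀q₀) + z_β·√(p₁q₁)]² / (p₁ − p₀)²
  = [1.645·√(0.25·0.75) + 0.842·√(0.12·0.88)]² / (-0.13)²
  = [1.645·0.4330 + 0.842·0.3250]² / 0.0169
  = [0.9859]² / 0.0169
  = 57.52
Round up → n = 58.

n = 58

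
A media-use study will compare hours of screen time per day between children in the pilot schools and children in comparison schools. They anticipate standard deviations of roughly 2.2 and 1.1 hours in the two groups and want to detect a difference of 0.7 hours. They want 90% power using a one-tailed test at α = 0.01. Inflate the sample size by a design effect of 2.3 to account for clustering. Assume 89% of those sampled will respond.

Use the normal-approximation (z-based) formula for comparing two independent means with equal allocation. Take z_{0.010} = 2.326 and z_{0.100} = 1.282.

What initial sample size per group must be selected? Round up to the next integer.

n = 416 per group

n = (z_α + z_β)² · (σ₁² + σ₂²) / δ²
  = (2.326 + 1.282)² · (2.2² + 1.1² = 6.05) / 0.7²
  = 13.0177 · 6.05 / 0.49
  = 160.73
Design effect: 2.3 × 160.73 = 369.68.
Adjust for 89% response: 369.68 / 0.89 = 415.37.
Round up → n = 416 per group.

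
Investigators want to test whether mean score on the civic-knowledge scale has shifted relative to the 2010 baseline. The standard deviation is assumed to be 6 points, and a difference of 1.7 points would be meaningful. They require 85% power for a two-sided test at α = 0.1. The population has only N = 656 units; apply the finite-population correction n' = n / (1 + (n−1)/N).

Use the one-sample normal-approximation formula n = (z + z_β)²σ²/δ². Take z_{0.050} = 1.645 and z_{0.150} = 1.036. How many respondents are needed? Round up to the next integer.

n = (z_{α/2} + z_β)² · σ² / δ²
  = (1.645 + 1.036)² · 6² / 1.7²
  = 7.1878 · 36 / 2.89
  = 89.54
Finite-population correction (N = 656): 89.54 / (1 + (89.54 − 1)/656) = 78.89.
Round up → n = 79.

n = 79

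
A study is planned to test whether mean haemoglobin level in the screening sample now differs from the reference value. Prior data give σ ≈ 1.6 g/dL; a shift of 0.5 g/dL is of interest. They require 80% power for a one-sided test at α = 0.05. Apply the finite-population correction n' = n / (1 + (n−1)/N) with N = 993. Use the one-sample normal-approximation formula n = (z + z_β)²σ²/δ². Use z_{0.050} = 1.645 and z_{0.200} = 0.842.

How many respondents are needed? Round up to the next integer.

n = 60

n = (z_α + z_β)² · σ² / δ²
  = (1.645 + 0.842)² · 1.6² / 0.5²
  = 6.1852 · 2.56 / 0.25
  = 63.34
Finite-population correction (N = 993): 63.34 / (1 + (63.34 − 1)/993) = 59.60.
Round up → n = 60.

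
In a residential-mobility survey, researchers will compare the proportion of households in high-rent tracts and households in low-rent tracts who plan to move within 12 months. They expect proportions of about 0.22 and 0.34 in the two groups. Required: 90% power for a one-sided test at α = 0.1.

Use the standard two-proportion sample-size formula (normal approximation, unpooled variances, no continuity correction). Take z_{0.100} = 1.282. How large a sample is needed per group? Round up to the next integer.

n = 181 per group

n = (z_α + z_β)² · [p₁(1−p₁) + p₂(1−p₂)] / (p₁ − p₂)²
  = (1.282 + 1.282)² · (0.22·0.78 + 0.34·0.66) / (-0.12)²
  = (2.564)² · (0.1716 + 0.2244) / 0.0144
  = 6.5741 · 0.3960 / 0.0144
  = 180.79
Round up → n = 181 per group.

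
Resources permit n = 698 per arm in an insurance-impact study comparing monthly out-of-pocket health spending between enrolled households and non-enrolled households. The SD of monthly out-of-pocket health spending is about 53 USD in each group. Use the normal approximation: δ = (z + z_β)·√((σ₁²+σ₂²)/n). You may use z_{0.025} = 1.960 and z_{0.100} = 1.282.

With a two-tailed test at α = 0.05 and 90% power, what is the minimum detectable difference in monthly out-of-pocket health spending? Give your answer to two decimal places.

δ = (z_{α/2} + z_β) · √((σ₁²+σ₂²)/n)
  = (1.960 + 1.282) · √(5618/698)
  = 3.242 · √8.0487
  = 3.242 · 2.8370
  = 9.1976

Minimum detectable difference ≈ 9.20 USD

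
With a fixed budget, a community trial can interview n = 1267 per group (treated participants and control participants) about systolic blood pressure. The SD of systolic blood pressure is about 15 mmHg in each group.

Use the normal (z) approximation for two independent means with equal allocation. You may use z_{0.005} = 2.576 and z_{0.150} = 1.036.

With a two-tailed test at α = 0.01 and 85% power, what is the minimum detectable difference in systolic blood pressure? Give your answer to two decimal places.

δ = (z_{α/2} + z_β) · √((σ₁²+σ₂²)/n)
  = (2.576 + 1.036) · √(450/1267)
  = 3.612 · √0.35517
  = 3.612 · 0.5960
  = 2.1526

Minimum detectable difference ≈ 2.15 mmHg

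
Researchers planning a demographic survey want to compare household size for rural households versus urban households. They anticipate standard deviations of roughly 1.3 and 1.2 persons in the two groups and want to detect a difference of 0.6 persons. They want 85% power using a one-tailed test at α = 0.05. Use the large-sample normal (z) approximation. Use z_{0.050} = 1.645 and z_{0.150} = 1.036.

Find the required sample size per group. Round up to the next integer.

n = (z_α + z_β)² · (σ₁² + σ₂²) / δ²
  = (1.645 + 1.036)² · (1.3² + 1.2² = 3.13) / 0.6²
  = 7.1878 · 3.13 / 0.36
  = 62.49
Round up → n = 63 per group.

n = 63 per group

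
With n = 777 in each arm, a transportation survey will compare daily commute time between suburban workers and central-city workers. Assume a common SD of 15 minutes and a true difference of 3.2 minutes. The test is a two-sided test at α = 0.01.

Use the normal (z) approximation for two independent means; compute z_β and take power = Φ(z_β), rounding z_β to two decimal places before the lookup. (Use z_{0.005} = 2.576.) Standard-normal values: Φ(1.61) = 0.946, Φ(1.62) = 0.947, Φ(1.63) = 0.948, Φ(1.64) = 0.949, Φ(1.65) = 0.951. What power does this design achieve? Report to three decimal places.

Power ≈ 0.948

z_β = δ·√(n/(σ₁²+σ₂²)) − z_{α/2}
    = 3.2 · √(777/450) − 2.576
    = 3.2 · 1.31403 − 2.576
    = 4.2049 − 2.576 = 1.6289 → 1.63
Power = Φ(1.63) = 0.948.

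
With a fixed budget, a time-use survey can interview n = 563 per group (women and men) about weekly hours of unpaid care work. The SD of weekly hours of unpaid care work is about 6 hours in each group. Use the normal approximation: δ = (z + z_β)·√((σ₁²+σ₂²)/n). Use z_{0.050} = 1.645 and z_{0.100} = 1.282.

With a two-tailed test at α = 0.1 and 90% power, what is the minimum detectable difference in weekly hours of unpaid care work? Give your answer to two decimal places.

δ = (z_{α/2} + z_β) · √((σ₁²+σ₂²)/n)
  = (1.645 + 1.282) · √(72/563)
  = 2.927 · √0.12789
  = 2.927 · 0.3576
  = 1.0467

Minimum detectable difference ≈ 1.05 hours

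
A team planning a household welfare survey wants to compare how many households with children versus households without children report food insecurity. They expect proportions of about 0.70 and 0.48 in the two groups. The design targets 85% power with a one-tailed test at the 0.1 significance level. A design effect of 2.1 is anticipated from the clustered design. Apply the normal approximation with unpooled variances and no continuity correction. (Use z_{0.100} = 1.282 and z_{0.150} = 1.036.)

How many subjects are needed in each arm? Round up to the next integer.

n = 108 per group

n = (z_α + z_β)² · [p₁(1−p₁) + p₂(1−p₂)] / (p₁ − p₂)²
  = (1.282 + 1.036)² · (0.70·0.30 + 0.48·0.52) / (0.22)²
  = (2.318)² · (0.2100 + 0.2496) / 0.0484
  = 5.3731 · 0.4596 / 0.0484
  = 51.02
Design effect: 2.1 × 51.02 = 107.15.
Round up → n = 108 per group.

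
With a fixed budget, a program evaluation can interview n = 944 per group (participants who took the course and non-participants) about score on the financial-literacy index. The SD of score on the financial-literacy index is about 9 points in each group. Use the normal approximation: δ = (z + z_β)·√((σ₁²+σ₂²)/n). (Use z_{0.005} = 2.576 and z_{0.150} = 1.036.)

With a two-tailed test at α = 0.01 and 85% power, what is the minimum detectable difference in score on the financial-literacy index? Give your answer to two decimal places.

δ = (z_{α/2} + z_β) · √((σ₁²+σ₂²)/n)
  = (2.576 + 1.036) · √(162/944)
  = 3.612 · √0.17161
  = 3.612 · 0.4143
  = 1.4963

Minimum detectable difference ≈ 1.50 points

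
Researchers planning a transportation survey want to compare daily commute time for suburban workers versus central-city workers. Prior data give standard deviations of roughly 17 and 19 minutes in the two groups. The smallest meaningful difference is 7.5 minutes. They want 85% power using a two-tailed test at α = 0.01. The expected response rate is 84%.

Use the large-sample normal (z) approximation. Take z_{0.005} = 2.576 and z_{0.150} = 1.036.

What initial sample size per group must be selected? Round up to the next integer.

n = 180 per group

n = (z_{α/2} + z_β)² · (σ₁² + σ₂²) / δ²
  = (2.576 + 1.036)² · (17² + 19² = 650) / 7.5²
  = 13.0465 · 650 / 56.25
  = 150.76
Adjust for 84% response: 150.76 / 0.84 = 179.48.
Round up → n = 180 per group.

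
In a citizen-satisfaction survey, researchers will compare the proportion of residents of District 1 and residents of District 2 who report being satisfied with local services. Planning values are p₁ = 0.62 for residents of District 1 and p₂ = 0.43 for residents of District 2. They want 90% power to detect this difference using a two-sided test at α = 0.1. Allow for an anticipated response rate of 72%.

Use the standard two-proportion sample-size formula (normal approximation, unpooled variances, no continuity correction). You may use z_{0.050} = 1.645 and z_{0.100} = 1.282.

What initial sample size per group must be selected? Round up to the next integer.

n = (z_{α/2} + z_β)² · [p₁(1−p₁) + p₂(1−p₂)] / (p₁ − p₂)²
  = (1.645 + 1.282)² · (0.62·0.38 + 0.43·0.57) / (0.19)²
  = (2.927)² · (0.2356 + 0.2451) / 0.0361
  = 8.5673 · 0.4807 / 0.0361
  = 114.08
Adjust for 72% response: 114.08 / 0.72 = 158.45.
Round up → n = 159 per group.

n = 159 per group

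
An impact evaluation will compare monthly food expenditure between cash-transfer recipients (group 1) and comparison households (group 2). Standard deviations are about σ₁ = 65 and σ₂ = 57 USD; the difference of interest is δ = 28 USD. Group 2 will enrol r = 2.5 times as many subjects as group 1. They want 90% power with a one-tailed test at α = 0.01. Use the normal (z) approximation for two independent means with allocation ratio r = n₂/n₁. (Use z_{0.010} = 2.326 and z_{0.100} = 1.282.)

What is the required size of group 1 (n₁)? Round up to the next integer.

n₁ = 92

n₁ = (z_α + z_β)² · (σ₁² + σ₂²/r) / δ²
   = (2.326 + 1.282)² · (65² + 57²/2.5) / 28²
   = 13.0177 · (4225 + 1299.6) / 784
   = 13.0177 · 5524.6 / 784
   = 91.73
Round up → n₁ = 92; n₂ = r·n₁ = 2.5 × 92 = 230.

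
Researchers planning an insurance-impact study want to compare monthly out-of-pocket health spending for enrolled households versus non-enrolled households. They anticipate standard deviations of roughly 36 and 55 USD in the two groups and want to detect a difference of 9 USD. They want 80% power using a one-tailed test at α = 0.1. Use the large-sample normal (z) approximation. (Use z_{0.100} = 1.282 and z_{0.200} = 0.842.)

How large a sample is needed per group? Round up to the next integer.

n = (z_α + z_β)² · (σ₁² + σ₂²) / δ²
  = (1.282 + 0.842)² · (36² + 55² = 4321) / 9²
  = 4.5114 · 4321 / 81
  = 240.66
Round up → n = 241 per group.

n = 241 per group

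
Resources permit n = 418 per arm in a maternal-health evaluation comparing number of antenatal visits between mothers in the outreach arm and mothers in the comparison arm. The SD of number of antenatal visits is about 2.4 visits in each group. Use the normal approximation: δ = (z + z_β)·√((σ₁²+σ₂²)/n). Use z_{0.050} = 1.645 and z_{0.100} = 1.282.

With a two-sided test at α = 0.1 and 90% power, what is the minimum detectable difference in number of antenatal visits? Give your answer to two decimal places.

δ = (z_{α/2} + z_β) · √((σ₁²+σ₂²)/n)
  = (1.645 + 1.282) · √(11.52/418)
  = 2.927 · √0.02756
  = 2.927 · 0.1660
  = 0.4859

Minimum detectable difference ≈ 0.49 visits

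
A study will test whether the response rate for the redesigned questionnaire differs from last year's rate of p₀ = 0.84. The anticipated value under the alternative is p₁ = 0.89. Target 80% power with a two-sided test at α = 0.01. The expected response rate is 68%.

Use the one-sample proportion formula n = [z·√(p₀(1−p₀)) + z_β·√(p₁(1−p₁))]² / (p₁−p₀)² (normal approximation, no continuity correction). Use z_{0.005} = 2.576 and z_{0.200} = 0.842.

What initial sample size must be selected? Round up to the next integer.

n = [z_{α/2}·√(p₀q₀) + z_β·√(p₁q₁)]² / (p₁ − p₀)²
  = [2.576·√(0.84·0.16) + 0.842·√(0.89·0.11)]² / (0.05)²
  = [2.576·0.3666 + 0.842·0.3129]² / 0.0025
  = [1.2078]² / 0.0025
  = 583.54
Adjust for 68% response: 583.54 / 0.68 = 858.15.
Round up → n = 859.

n = 859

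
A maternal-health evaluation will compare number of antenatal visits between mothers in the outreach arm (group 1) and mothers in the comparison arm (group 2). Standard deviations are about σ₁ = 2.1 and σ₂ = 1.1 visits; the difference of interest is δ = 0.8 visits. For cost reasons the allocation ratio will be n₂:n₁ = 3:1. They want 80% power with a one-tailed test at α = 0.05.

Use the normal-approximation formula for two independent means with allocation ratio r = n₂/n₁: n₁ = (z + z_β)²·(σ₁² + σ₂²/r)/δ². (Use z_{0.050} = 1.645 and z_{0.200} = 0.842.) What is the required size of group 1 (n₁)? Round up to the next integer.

n₁ = 47

n₁ = (z_α + z_β)² · (σ₁² + σ₂²/r) / δ²
   = (1.645 + 0.842)² · (2.1² + 1.1²/3) / 0.8²
   = 6.1852 · (4.41 + 0.40333) / 0.64
   = 6.1852 · 4.8133 / 0.64
   = 46.52
Round up → n₁ = 47; n₂ = r·n₁ = 3 × 47 = 141.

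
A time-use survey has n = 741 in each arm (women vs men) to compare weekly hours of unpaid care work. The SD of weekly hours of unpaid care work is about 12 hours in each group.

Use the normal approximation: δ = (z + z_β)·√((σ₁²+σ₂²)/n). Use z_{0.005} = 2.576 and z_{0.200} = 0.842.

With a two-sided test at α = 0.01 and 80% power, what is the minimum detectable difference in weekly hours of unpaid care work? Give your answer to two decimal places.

δ = (z_{α/2} + z_β) · √((σ₁²+σ₂²)/n)
  = (2.576 + 0.842) · √(288/741)
  = 3.418 · √0.38866
  = 3.418 · 0.6234
  = 2.1309

Minimum detectable difference ≈ 2.13 hours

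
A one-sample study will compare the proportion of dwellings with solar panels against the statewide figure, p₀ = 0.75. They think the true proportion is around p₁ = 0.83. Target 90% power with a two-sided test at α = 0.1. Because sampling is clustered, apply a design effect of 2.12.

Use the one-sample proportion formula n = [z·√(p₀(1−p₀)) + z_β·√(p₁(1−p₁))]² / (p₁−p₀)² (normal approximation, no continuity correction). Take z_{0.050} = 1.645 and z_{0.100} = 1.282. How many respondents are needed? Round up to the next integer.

n = [z_{α/2}·√(p₀q₀) + z_β·√(p₁q₁)]² / (p₁ − p₀)²
  = [1.645·√(0.75·0.25) + 1.282·√(0.83·0.17)]² / (0.08)²
  = [1.645·0.4330 + 1.282·0.3756]² / 0.0064
  = [1.1939]² / 0.0064
  = 222.71
Design effect: 2.12 × 222.71 = 472.14.
Round up → n = 473.

n = 473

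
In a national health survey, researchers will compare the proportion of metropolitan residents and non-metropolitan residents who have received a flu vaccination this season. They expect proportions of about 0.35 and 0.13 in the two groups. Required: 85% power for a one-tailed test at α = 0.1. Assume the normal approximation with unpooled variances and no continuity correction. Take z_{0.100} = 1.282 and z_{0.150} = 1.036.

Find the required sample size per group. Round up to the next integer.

n = 38 per group

n = (z_α + z_β)² · [p₁(1−p₁) + p₂(1−p₂)] / (p₁ − p₂)²
  = (1.282 + 1.036)² · (0.35·0.65 + 0.13·0.87) / (0.22)²
  = (2.318)² · (0.2275 + 0.1131) / 0.0484
  = 5.3731 · 0.3406 / 0.0484
  = 37.81
Round up → n = 38 per group.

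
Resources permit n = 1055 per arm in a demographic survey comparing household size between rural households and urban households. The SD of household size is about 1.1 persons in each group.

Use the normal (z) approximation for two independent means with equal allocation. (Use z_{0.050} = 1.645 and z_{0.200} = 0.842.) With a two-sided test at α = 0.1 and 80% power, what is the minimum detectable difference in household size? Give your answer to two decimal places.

Minimum detectable difference ≈ 0.12 persons

δ = (z_{α/2} + z_β) · √((σ₁²+σ₂²)/n)
  = (1.645 + 0.842) · √(2.42/1055)
  = 2.487 · √0.00229
  = 2.487 · 0.0479
  = 0.1191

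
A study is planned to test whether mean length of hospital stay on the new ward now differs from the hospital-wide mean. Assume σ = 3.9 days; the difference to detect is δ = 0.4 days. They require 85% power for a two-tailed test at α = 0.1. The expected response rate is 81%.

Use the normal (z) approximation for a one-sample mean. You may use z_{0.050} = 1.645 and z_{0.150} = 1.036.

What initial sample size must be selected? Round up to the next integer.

n = (z_{α/2} + z_β)² · σ² / δ²
  = (1.645 + 1.036)² · 3.9² / 0.4²
  = 7.1878 · 15.21 / 0.16
  = 683.29
Adjust for 81% response: 683.29 / 0.81 = 843.56.
Round up → n = 844.

n = 844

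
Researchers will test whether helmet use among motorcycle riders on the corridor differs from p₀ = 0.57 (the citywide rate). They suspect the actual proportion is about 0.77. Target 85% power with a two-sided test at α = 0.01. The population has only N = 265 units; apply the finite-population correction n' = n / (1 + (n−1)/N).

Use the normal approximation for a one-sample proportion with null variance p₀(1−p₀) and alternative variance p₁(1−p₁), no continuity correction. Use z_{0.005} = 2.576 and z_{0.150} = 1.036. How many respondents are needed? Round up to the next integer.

n = [z_{α/2}·√(p₀q₀) + z_β·√(p₁q₁)]² / (p₁ − p₀)²
  = [2.576·√(0.57·0.43) + 1.036·√(0.77·0.23)]² / (0.20)²
  = [2.576·0.4951 + 1.036·0.4208]² / 0.0400
  = [1.7113]² / 0.0400
  = 73.21
Finite-population correction (N = 265): 73.21 / (1 + (73.21 − 1)/265) = 57.53.
Round up → n = 58.

n = 58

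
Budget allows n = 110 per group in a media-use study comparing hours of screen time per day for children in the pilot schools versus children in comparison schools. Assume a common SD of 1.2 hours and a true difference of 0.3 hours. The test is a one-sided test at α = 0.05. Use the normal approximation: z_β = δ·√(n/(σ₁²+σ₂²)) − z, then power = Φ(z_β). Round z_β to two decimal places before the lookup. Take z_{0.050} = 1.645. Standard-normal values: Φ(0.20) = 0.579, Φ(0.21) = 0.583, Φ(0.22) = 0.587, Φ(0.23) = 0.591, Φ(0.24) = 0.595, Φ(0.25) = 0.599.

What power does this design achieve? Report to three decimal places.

Power ≈ 0.583

z_β = δ·√(n/(σ₁²+σ₂²)) − z_α
    = 0.3 · √(110/2.88) − 1.645
    = 0.3 · 6.18017 − 1.645
    = 1.8540 − 1.645 = 0.2090 → 0.21
Power = Φ(0.21) = 0.583.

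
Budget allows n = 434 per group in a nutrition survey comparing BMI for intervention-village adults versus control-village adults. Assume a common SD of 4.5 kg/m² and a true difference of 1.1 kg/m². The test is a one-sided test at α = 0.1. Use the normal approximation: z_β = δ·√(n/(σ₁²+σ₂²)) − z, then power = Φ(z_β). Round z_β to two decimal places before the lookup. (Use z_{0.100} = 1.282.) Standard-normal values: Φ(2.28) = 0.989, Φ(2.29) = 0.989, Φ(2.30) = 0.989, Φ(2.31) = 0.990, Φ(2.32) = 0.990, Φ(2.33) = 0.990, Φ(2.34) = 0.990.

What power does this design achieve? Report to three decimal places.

z_β = δ·√(n/(σ₁²+σ₂²)) − z_α
    = 1.1 · √(434/40.5) − 1.282
    = 1.1 · 3.27354 − 1.282
    = 3.6009 − 1.282 = 2.3189 → 2.32
Power = Φ(2.32) = 0.990.

Power ≈ 0.990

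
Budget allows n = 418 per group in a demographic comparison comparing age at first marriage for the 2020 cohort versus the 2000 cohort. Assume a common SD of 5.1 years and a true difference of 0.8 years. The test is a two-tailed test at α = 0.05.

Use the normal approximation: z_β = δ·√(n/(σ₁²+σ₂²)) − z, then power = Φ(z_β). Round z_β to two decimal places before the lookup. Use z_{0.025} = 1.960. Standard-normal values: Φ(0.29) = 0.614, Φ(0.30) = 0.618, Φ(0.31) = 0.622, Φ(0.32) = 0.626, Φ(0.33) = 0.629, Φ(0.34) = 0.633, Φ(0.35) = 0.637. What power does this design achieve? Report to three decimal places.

z_β = δ·√(n/(σ₁²+σ₂²)) − z_{α/2}
    = 0.8 · √(418/52.02) − 1.960
    = 0.8 · 2.83467 − 1.960
    = 2.2677 − 1.960 = 0.3077 → 0.31
Power = Φ(0.31) = 0.622.

Power ≈ 0.622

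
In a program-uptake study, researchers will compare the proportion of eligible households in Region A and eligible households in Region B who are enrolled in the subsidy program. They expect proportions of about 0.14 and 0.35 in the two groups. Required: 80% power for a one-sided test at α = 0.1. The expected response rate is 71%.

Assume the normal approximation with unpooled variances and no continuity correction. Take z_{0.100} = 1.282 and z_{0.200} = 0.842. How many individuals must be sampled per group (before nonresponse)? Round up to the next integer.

n = 51 per group

n = (z_α + z_β)² · [p₁(1−p₁) + p₂(1−p₂)] / (p₁ − p₂)²
  = (1.282 + 0.842)² · (0.14·0.86 + 0.35·0.65) / (-0.21)²
  = (2.124)² · (0.1204 + 0.2275) / 0.0441
  = 4.5114 · 0.3479 / 0.0441
  = 35.59
Adjust for 71% response: 35.59 / 0.71 = 50.13.
Round up → n = 51 per group.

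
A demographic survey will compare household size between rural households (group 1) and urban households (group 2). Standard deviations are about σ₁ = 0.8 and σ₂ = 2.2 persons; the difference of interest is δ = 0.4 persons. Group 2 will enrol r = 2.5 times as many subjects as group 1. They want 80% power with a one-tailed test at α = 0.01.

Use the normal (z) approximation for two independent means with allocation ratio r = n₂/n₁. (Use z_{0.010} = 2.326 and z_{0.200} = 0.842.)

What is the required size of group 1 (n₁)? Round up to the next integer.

n₁ = 162

n₁ = (z_α + z_β)² · (σ₁² + σ₂²/r) / δ²
   = (2.326 + 0.842)² · (0.8² + 2.2²/2.5) / 0.4²
   = 10.0362 · (0.64 + 1.936) / 0.16
   = 10.0362 · 2.576 / 0.16
   = 161.58
Round up → n₁ = 162; n₂ = r·n₁ = 2.5 × 162 = 405.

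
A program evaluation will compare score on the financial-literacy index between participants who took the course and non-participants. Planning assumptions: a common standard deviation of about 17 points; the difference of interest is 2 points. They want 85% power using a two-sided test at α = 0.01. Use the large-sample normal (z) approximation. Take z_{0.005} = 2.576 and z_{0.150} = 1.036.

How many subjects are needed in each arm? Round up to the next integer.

n = (z_{α/2} + z_β)² · (σ₁² + σ₂²) / δ²
  = (2.576 + 1.036)² · (2·17² = 578) / 2²
  = 13.0465 · 578 / 4
  = 1885.23
Round up → n = 1886 per group.

n = 1886 per group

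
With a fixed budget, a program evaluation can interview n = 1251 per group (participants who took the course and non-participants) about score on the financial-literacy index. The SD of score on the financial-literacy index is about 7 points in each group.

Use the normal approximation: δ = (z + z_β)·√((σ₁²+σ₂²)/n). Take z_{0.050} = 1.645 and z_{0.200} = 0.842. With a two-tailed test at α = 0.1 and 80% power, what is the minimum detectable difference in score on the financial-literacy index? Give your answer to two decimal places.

Minimum detectable difference ≈ 0.70 points

δ = (z_{α/2} + z_β) · √((σ₁²+σ₂²)/n)
  = (1.645 + 0.842) · √(98/1251)
  = 2.487 · √0.07834
  = 2.487 · 0.2799
  = 0.6961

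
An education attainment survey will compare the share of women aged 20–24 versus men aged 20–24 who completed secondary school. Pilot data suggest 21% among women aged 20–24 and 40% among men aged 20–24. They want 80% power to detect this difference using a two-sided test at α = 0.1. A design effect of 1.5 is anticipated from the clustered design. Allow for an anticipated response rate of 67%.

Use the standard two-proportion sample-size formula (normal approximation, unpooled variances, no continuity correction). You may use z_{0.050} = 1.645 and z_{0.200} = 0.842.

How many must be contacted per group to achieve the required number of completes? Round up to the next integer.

n = 156 per group

n = (z_{α/2} + z_β)² · [p₁(1−p₁) + p₂(1−p₂)] / (p₁ − p₂)²
  = (1.645 + 0.842)² · (0.21·0.79 + 0.40·0.60) / (-0.19)²
  = (2.487)² · (0.1659 + 0.2400) / 0.0361
  = 6.1852 · 0.4059 / 0.0361
  = 69.54
Design effect: 1.5 × 69.54 = 104.32.
Adjust for 67% response: 104.32 / 0.67 = 155.70.
Round up → n = 156 per group.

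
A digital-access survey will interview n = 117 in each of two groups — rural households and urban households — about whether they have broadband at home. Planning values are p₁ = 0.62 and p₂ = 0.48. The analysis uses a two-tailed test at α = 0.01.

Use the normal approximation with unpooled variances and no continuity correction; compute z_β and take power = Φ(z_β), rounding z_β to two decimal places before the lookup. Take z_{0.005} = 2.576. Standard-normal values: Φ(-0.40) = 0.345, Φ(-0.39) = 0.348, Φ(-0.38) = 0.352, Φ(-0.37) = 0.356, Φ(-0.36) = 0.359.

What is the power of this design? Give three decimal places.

z_β = |p₁−p₂|·√(n/[p₁q₁+p₂q₂]) − z_{α/2}
    = 0.14 · √(117/0.4852) − 2.576
    = 0.14 · 15.5286 − 2.576
    = 2.1740 − 2.576 = -0.4020 → -0.40
Power = Φ(-0.40) = 0.345.

Power ≈ 0.345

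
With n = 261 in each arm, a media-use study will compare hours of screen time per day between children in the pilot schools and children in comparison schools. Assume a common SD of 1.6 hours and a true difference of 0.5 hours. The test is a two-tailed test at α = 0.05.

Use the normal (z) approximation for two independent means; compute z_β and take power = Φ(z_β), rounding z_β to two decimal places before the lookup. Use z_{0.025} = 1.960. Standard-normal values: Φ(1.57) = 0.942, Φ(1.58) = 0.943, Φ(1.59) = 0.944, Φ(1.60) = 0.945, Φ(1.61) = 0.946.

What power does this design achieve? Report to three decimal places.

Power ≈ 0.946

z_β = δ·√(n/(σ₁²+σ₂²)) − z_{α/2}
    = 0.5 · √(261/5.12) − 1.960
    = 0.5 · 7.13979 − 1.960
    = 3.5699 − 1.960 = 1.6099 → 1.61
Power = Φ(1.61) = 0.946.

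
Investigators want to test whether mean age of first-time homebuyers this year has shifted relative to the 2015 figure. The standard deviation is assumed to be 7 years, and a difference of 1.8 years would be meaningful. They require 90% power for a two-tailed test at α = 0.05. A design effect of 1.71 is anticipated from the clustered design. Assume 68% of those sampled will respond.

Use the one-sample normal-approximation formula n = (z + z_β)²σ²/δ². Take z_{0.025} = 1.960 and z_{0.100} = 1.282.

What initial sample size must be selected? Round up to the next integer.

n = (z_{α/2} + z_β)² · σ² / δ²
  = (1.960 + 1.282)² · 7² / 1.8²
  = 10.5106 · 49 / 3.24
  = 158.96
Design effect: 1.71 × 158.96 = 271.81.
Adjust for 68% response: 271.81 / 0.68 = 399.73.
Round up → n = 400.

n = 400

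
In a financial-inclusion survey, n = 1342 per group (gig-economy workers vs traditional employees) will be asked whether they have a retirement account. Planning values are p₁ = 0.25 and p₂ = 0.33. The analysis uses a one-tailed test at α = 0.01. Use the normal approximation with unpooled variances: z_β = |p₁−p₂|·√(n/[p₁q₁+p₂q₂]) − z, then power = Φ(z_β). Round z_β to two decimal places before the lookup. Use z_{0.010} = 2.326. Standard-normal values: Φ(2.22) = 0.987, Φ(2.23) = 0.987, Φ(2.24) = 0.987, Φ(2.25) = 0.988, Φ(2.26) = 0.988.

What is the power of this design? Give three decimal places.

z_β = |p₁−p₂|·√(n/[p₁q₁+p₂q₂]) − z_α
    = 0.08 · √(1342/0.4086) − 2.326
    = 0.08 · 57.3096 − 2.326
    = 4.5848 − 2.326 = 2.2588 → 2.26
Power = Φ(2.26) = 0.988.

Power ≈ 0.988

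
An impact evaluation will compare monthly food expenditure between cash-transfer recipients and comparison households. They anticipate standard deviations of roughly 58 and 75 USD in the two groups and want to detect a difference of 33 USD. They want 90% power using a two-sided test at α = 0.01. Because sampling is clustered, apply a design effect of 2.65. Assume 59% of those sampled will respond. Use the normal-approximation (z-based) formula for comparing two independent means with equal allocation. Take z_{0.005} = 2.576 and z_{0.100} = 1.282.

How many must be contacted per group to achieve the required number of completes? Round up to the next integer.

n = (z_{α/2} + z_β)² · (σ₁² + σ₂²) / δ²
  = (2.576 + 1.282)² · (58² + 75² = 8989) / 33²
  = 14.8842 · 8989 / 1089
  = 122.86
Design effect: 2.65 × 122.86 = 325.58.
Adjust for 59% response: 325.58 / 0.59 = 551.83.
Round up → n = 552 per group.

n = 552 per group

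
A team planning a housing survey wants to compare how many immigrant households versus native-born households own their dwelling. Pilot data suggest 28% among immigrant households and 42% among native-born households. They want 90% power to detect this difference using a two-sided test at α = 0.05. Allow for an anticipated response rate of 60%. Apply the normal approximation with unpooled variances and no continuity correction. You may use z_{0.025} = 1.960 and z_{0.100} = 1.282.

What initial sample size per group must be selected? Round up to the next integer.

n = (z_{α/2} + z_β)² · [p₁(1−p₁) + p₂(1−p₂)] / (p₁ − p₂)²
  = (1.960 + 1.282)² · (0.28·0.72 + 0.42·0.58) / (-0.14)²
  = (3.242)² · (0.2016 + 0.2436) / 0.0196
  = 10.5106 · 0.4452 / 0.0196
  = 238.74
Adjust for 60% response: 238.74 / 0.60 = 397.90.
Round up → n = 398 per group.

n = 398 per group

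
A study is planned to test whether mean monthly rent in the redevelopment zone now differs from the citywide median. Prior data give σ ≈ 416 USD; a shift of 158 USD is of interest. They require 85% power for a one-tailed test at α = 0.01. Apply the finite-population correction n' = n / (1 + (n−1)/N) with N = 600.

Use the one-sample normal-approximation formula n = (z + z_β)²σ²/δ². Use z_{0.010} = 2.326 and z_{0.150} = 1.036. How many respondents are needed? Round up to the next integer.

n = (z_α + z_β)² · σ² / δ²
  = (2.326 + 1.036)² · 416² / 158²
  = 11.3030 · 173056 / 24964
  = 78.36
Finite-population correction (N = 600): 78.36 / (1 + (78.36 − 1)/600) = 69.41.
Round up → n = 70.

n = 70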